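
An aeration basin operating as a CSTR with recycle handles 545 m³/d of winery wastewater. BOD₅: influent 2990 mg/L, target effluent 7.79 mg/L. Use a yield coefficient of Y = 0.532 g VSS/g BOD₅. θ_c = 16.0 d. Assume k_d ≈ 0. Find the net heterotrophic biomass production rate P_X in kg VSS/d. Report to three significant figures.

P_X ≈ 865 kg VSS/d

Since k_d ≈ 0, Y_obs = Y = 0.532 g VSS/g BOD₅.
ΔS = 2990 − 7.79 = 2982 mg/L, so the substrate removal rate is 545 × 2982/1000 = 1625 kg BOD₅/d.
Biomass produced: P_X = Y_obs·Q·ΔS = 0.5320 × 1625 ≈ 864.7 kg VSS/d.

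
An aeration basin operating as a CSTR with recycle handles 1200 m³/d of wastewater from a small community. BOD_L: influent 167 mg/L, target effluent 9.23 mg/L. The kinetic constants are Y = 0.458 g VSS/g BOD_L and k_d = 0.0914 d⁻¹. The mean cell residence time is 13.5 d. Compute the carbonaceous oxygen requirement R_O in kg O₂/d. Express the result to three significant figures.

Correct the yield for decay: Y_obs = Y/(1 + k_d θ_c) = 0.458 / (1 + 0.0914 × 13.5) = 0.458 / 2.234 = 0.2050.
Q·(S₀ − S) = 1200 × (167 − 9.23) × 10⁻³ = 189.3 kg/d removed.
Biomass synthesised: P_X = Y_obs × 189.3 = 38.82 kg VSS/d.
R_O = Q·(S₀ − S) − 1.42·P_X = 189.3 − 1.42 × 38.82 = 134.2 kg O₂/d.

R_O ≈ 134 kg O₂/d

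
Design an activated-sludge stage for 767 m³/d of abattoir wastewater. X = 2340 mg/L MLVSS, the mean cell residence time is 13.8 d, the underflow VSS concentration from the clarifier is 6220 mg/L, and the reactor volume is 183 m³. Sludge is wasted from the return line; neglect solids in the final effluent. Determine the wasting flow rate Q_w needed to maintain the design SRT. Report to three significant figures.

θ_c = V·X/(Q_w·X_r) when wasting from the recycle, so Q_w = V·X/(θ_c·X_r) = 183.0 × 2340 / (13.8 × 6220) = 4.989 m³/d.

Q_w ≈ 4.99 m³/d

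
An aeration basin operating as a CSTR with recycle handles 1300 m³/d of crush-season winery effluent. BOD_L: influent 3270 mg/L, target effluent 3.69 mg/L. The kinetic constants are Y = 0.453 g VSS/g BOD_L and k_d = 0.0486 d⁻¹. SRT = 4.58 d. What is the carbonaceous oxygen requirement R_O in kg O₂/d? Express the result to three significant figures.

Correct the yield for decay: Y_obs = Y/(1 + k_d θ_c) = 0.453 / (1 + 0.0486 × 4.58) = 0.453 / 1.223 = 0.3705.
Mass of BOD_L removed per day: Q(S₀ − S) = 1300 × 3266 g/m³ = 4246 kg/d.
P_X = Y_obs·Q·(S₀ − S) = 0.3705 × 4246 = 1573 kg VSS/d.
R_O = Q·(S₀ − S) − 1.42·P_X = 4246 − 1.42 × 1573 = 2012 kg O₂/d.

R_O ≈ 2010 kg O₂/d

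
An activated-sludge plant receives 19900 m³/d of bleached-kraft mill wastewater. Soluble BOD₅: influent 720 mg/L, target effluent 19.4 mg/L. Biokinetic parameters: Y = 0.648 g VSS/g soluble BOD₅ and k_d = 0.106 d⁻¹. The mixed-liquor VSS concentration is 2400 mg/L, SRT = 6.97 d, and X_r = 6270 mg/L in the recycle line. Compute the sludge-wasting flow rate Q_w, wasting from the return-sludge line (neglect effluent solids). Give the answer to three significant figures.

Q_w ≈ 829 m³/d

Steady-state biomass mass balance: V·X·(1 + k_d·θ_c) = Y·Q·(S₀ − S)·θ_c, so V = 0.648 × 19900 × (720 − 19.4) × 6.97 / [2400 × (1 + 0.106 × 6.97)] = 6.3×10^7 / 4173 = 15089 m³.
θ_c = V·X/(Q_w·X_r) when wasting from the recycle, so Q_w = V·X/(θ_c·X_r) = 15089 × 2400 / (6.97 × 6270) = 828.7 m³/d.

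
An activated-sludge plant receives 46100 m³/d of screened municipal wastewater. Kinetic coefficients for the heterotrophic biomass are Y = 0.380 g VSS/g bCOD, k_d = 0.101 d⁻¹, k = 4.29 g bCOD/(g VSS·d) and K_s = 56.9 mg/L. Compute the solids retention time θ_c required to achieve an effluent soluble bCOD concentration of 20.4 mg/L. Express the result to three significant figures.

From 1/θ_c = Y·k·S/(K_s + S) − k_d: Y·k·S/(K_s+S) = 0.380 × 4.29 × 20.4 / (56.9 + 20.4) = 0.4302 d⁻¹.
Then 1/θ_c = μ − k_d = 0.4302 − 0.101 = 0.3292 d⁻¹, giving θ_c = 3.037 d.

θ_c ≈ 3.04 d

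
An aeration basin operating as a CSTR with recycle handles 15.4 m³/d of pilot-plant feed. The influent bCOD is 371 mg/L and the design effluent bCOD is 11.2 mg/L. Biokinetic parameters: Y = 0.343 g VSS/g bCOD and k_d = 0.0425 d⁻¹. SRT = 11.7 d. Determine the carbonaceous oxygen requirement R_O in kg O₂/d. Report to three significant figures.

R_O ≈ 3.74 kg O₂/d

Y_obs = Y / (1 + k_d θ_c) = 0.343 / (1 + 0.0425 × 11.7) = 0.343 / 1.497 = 0.2291.
Substrate removed = Q·(S₀ − S) = 15.4 m³/d × (371 − 11.2) g/m³ = 5.54×10^3 g/d = 5.541 kg/d.
P_X = Y_obs·Q·(S₀ − S) = 0.2291 × 5.541 = 1.269 kg VSS/d.
R_O = Q·ΔS − 1.42 P_X = 5.541 − 1.802 = 3.738 kg O₂/d.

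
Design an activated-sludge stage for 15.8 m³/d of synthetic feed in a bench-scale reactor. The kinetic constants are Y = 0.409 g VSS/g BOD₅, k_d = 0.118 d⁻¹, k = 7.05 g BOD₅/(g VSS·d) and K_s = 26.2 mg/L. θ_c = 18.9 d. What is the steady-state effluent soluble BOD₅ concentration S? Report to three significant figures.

For a completely mixed reactor with recycle the Lawrence–McCarty relation gives S = K_s·(1 + k_d·θ_c) / [θ_c·(Y·k − k_d) − 1] = 26.2 × (1 + 0.118 × 18.9) / [18.9 × (0.409 × 7.05 − 0.118) − 1] = 84.63 / 51.27 = 1.651 mg/L.

S ≈ 1.65 mg/L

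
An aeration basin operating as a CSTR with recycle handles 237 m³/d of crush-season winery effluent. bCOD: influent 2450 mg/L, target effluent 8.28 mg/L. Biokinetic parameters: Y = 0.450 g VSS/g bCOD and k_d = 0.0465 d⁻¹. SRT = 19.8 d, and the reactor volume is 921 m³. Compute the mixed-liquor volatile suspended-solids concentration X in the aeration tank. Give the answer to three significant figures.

X = Y·Q·ΔS·θ_c / [V·(1 + k_d θ_c)] = 0.450 × 237 × (2450 − 8.28) × 19.8 / [921 × (1 + 0.0465 × 19.8)] = 2915 mg/L.

X ≈ 2910 mg/L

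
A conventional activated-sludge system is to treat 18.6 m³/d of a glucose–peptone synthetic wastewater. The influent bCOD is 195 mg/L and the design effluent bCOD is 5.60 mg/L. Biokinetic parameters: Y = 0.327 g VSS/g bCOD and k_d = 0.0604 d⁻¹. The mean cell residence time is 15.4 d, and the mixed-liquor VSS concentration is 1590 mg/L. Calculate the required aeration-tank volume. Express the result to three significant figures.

From the SRT design equation V = Y Q (S₀−S) θ_c / [X (1 + k_d θ_c)] = 0.327 × 18.6 × (195 − 5.60) × 15.4 / [1590 × (1 + 0.0604 × 15.4)] = 1.77×10^4 / 3069 = 5.781 m³.

V ≈ 5.78 m³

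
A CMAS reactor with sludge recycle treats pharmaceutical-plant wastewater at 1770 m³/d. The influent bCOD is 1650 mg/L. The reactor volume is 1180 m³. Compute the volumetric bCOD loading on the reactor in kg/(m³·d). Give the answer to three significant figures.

L_v ≈ 2.48 kg bCOD/(m³·d)

Applied bCOD load per unit volume = Q·S₀/V = (1770 × 1650/1000)/1180 = 2.475 kg bCOD·m⁻³·d⁻¹.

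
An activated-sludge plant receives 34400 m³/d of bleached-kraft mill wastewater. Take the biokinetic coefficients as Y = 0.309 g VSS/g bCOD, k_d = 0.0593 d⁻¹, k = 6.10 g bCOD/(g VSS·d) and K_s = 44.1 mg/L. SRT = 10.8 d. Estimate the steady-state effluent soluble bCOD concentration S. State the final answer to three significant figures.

For a completely mixed reactor with recycle the Lawrence–McCarty relation gives S = K_s·(1 + k_d·θ_c) / [θ_c·(Y·k − k_d) − 1] = 44.1 × (1 + 0.0593 × 10.8) / [10.8 × (0.309 × 6.10 − 0.0593) − 1] = 72.34 / 18.72 = 3.865 mg/L.

S ≈ 3.87 mg/L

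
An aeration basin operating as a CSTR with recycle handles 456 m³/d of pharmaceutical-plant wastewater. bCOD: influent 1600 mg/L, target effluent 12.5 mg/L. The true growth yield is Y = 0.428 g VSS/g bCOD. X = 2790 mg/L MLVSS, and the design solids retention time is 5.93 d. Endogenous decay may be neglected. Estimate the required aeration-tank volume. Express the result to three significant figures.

V ≈ 659 m³

Biomass mass balance (decay neglected): V·X = Y·Q·(S₀ − S)·θ_c, so V = 0.428 × 456 × (1600 − 12.5) × 5.93 / 2790 = 658.5 m³.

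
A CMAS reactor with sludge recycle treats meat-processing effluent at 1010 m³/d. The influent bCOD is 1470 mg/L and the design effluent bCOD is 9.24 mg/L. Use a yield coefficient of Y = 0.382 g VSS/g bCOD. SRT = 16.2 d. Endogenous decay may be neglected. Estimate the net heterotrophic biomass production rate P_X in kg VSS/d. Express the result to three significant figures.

P_X ≈ 564 kg VSS/d

With endogenous decay neglected, the observed yield equals the true yield: Y_obs = Y = 0.382 g VSS/g bCOD.
ΔS = 1470 − 9.24 = 1461 mg/L, so the substrate removal rate is 1010 × 1461/1000 = 1475 kg bCOD/d.
So the net sludge growth is P_X = 0.3820 × 1475 = 563.6 kg VSS/d.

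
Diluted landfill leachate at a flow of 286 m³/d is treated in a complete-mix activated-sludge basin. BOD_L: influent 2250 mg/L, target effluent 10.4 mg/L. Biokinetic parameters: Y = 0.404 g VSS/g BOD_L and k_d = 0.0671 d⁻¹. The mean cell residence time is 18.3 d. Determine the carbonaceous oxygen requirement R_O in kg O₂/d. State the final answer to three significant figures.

R_O ≈ 476 kg O₂/d

Observed yield with endogenous decay: Y_obs = Y / (1 + k_d·θ_c) = 0.404 / (1 + 0.0671 × 18.3) = 0.404 / 2.228 = 0.1813 g VSS/g BOD_L.
Q·(S₀ − S) = 286 × (2250 − 10.4) × 10⁻³ = 640.5 kg/d removed.
Biomass synthesised: P_X = Y_obs × 640.5 = 116.1 kg VSS/d.
R_O = Q·(S₀ − S) − 1.42·P_X = 640.5 − 1.42 × 116.1 = 475.6 kg O₂/d.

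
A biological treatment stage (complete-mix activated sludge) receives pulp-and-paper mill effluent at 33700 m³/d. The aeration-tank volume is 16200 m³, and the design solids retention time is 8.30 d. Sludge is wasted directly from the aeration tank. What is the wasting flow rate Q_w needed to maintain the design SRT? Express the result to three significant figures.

Q_w ≈ 1950 m³/d

Wasting from the aeration tank: Q_w = V / θ_c = 16200 / 8.30 = 1952 m³/d.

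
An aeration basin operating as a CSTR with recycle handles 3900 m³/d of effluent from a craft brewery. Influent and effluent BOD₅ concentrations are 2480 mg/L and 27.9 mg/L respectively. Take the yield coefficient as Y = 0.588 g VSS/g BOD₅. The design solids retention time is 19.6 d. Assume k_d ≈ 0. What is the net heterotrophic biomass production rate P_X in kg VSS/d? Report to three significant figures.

With endogenous decay neglected, the observed yield equals the true yield: Y_obs = Y = 0.588 g VSS/g BOD₅.
ΔS = 2480 − 27.9 = 2452 mg/L, so the substrate removal rate is 3900 × 2452/1000 = 9563 kg BOD₅/d.
Net biomass production P_X = Y_obs × Q·(S₀ − S) = 0.5880 × 9563 = 5623 kg VSS/d.

P_X ≈ 5620 kg VSS/d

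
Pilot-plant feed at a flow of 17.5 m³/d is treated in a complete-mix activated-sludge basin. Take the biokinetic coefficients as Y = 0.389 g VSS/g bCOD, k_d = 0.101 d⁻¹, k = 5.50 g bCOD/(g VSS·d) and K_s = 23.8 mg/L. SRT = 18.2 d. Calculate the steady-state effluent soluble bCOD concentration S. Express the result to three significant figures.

Effluent substrate depends only on kinetics and SRT: S = K_s(1 + k_d θ_c) / [θ_c(Yk − k_d) − 1] = 23.8 × (1 + 0.101 × 18.2) / [18.2 × (0.389 × 5.50 − 0.101) − 1] = 67.55 / 36.10 = 1.871 mg/L.

S ≈ 1.87 mg/L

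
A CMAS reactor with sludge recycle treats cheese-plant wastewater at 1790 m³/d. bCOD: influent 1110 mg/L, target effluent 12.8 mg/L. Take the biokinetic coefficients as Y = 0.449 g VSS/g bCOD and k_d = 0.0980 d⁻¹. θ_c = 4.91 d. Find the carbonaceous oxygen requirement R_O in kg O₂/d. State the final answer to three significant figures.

R_O ≈ 1120 kg O₂/d

The observed yield is Y_obs = Y/(1 + k_d·θ_c) = 0.449 / (1 + 0.0980 × 4.91) = 0.449 / 1.481 = 0.3031 g VSS per g bCOD removed.
Mass of bCOD removed per day: Q(S₀ − S) = 1790 × 1097 g/m³ = 1964 kg/d.
Biomass synthesised: P_X = Y_obs × 1964 = 595.4 kg VSS/d.
Carbonaceous O₂ demand = substrate oxidised − cell-mass equivalent = 1964 − 1.42 × 595.4 = 1119 kg O₂/d.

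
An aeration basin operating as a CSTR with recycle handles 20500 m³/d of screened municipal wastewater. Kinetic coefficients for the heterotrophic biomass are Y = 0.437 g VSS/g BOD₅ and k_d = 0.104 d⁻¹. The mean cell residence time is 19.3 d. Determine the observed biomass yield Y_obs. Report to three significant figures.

Y_obs = Y / (1 + k_d θ_c) = 0.437 / (1 + 0.104 × 19.3) = 0.437 / 3.007 = 0.1453.

Y_obs ≈ 0.145 g VSS/g BOD₅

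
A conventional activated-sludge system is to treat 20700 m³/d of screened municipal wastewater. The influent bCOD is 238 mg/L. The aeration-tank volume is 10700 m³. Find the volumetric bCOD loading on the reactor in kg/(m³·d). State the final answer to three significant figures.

Volumetric loading L_v = Q·S₀ / V = 20700 × 238 g/m³ / 10700 m³ = 460.4 g/(m³·d) = 0.4604 kg bCOD/(m³·d).

L_v ≈ 0.460 kg bCOD/(m³·d)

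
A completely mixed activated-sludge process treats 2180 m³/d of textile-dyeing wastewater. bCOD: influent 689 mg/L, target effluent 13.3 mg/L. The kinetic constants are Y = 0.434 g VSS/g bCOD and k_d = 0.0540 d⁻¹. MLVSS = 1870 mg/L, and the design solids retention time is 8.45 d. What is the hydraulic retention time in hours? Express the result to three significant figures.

From the SRT design equation V = Y Q (S₀−S) θ_c / [X (1 + k_d θ_c)] = 0.434 × 2180 × (689 − 13.3) × 8.45 / [1870 × (1 + 0.0540 × 8.45)] = 5.4×10^6 / 2723 = 1984 m³.
τ = V/Q = 1984/2180 = 0.9099 d, or 21.84 h.

τ ≈ 21.8 h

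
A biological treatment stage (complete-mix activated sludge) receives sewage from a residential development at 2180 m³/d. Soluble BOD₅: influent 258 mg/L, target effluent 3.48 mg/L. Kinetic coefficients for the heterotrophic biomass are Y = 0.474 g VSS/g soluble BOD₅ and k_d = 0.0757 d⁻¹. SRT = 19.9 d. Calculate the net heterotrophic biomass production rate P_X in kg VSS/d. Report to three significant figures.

Observed yield with endogenous decay: Y_obs = Y / (1 + k_d·θ_c) = 0.474 / (1 + 0.0757 × 19.9) = 0.474 / 2.506 = 0.1891 g VSS/g soluble BOD₅.
Substrate removed = Q·(S₀ − S) = 2180 m³/d × (258 − 3.48) g/m³ = 5.55×10^5 g/d = 554.9 kg/d.
So the net sludge growth is P_X = 0.1891 × 554.9 = 104.9 kg VSS/d.

P_X ≈ 105 kg VSS/d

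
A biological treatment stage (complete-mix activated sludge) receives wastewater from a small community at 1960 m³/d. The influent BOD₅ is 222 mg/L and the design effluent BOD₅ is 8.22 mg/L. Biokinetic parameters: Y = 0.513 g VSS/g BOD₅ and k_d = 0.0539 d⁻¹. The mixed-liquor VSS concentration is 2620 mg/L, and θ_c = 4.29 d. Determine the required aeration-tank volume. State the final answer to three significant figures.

From the SRT design equation V = Y Q (S₀−S) θ_c / [X (1 + k_d θ_c)] = 0.513 × 1960 × (222 − 8.22) × 4.29 / [2620 × (1 + 0.0539 × 4.29)] = 9.22×10^5 / 3226 = 285.9 m³.

V ≈ 286 m³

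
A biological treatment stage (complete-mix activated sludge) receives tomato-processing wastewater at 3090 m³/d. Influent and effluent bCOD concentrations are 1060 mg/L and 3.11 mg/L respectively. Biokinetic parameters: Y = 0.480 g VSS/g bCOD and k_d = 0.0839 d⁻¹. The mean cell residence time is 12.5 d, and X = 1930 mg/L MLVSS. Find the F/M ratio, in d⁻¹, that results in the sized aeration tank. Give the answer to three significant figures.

Steady-state biomass mass balance: V·X·(1 + k_d·θ_c) = Y·Q·(S₀ − S)·θ_c, so V = 0.480 × 3090 × (1060 − 3.11) × 12.5 / [1930 × (1 + 0.0839 × 12.5)] = 1.96×10^7 / 3954 = 4956 m³.
Food-to-microorganism ratio F/M = Q S₀ / (V X) = 3090 × 1060 / (4956 × 1930) = 0.3425 d⁻¹.

F/M ≈ 0.342 d⁻¹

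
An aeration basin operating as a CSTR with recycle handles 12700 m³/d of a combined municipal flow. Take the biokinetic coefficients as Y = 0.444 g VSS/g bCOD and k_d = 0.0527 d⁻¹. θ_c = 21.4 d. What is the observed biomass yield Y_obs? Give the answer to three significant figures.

Y_obs ≈ 0.209 g VSS/g bCOD

Correct the yield for decay: Y_obs = Y/(1 + k_d θ_c) = 0.444 / (1 + 0.0527 × 21.4) = 0.444 / 2.128 = 0.2087.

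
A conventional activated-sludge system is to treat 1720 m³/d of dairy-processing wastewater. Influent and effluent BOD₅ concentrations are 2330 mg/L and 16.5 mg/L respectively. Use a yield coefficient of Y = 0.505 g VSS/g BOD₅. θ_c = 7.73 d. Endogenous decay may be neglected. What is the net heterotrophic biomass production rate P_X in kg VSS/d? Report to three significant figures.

No decay correction is needed, so Y_obs = Y = 0.505.
Q·(S₀ − S) = 1720 × (2330 − 16.5) × 10⁻³ = 3979 kg/d removed.
Net biomass production P_X = Y_obs × Q·(S₀ − S) = 0.5050 × 3979 = 2010 kg VSS/d.

P_X ≈ 2010 kg VSS/d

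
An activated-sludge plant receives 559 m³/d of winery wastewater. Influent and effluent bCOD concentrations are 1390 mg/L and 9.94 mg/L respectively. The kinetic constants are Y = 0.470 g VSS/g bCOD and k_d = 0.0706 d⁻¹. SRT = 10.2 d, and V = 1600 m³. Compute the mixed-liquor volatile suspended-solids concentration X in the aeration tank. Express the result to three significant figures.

X ≈ 1340 mg/L

Solving the biomass balance for X: X = Y Q (S₀−S) θ_c / [V (1+k_d θ_c)] = 0.470 × 559 × (1390 − 9.94) × 10.2 / [1600 × (1 + 0.0706 × 10.2)] = 1344 mg/L.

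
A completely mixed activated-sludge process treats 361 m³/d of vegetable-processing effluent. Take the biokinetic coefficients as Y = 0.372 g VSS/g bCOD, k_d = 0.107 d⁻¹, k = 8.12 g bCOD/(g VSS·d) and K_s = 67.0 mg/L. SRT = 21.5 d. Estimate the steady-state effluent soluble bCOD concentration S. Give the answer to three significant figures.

From the Monod/SRT balance for a CMAS, S = K_s·(1+k_d θ_c)/[θ_c·(Y k − k_d) − 1] = 67.0 × (1 + 0.107 × 21.5) / [21.5 × (0.372 × 8.12 − 0.107) − 1] = 221.1 / 61.64 = 3.587 mg/L.

S ≈ 3.59 mg/L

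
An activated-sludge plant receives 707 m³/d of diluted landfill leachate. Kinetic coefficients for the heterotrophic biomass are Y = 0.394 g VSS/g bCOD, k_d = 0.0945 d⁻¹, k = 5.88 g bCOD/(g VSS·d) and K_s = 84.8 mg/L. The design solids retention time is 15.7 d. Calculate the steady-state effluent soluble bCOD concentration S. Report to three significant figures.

From the Monod/SRT balance for a CMAS, S = K_s·(1+k_d θ_c)/[θ_c·(Y k − k_d) − 1] = 84.8 × (1 + 0.0945 × 15.7) / [15.7 × (0.394 × 5.88 − 0.0945) − 1] = 210.6 / 33.89 = 6.215 mg/L.

S ≈ 6.21 mg/L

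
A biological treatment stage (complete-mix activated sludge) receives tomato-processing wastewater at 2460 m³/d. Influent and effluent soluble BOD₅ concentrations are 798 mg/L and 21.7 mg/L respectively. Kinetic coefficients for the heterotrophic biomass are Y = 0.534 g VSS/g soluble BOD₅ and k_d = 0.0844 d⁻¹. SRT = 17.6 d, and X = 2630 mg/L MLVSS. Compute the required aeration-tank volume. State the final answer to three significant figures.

Rearranging the biomass balance for a CMAS with decay, V = Y·Q·ΔS·θ_c / [X·(1+k_d θ_c)] = 0.534 × 2460 × (798 − 21.7) × 17.6 / [2630 × (1 + 0.0844 × 17.6)] = 1.79×10^7 / 6537 = 2746 m³.

V ≈ 2750 m³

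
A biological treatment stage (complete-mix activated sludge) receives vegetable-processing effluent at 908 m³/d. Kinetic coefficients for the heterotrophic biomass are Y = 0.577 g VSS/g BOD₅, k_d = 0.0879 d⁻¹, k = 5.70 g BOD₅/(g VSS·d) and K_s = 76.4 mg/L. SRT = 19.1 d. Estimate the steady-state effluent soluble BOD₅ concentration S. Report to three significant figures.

S ≈ 3.40 mg/L

For a completely mixed reactor with recycle the Lawrence–McCarty relation gives S = K_s·(1 + k_d·θ_c) / [θ_c·(Y·k − k_d) − 1] = 76.4 × (1 + 0.0879 × 19.1) / [19.1 × (0.577 × 5.70 − 0.0879) − 1] = 204.7 / 60.14 = 3.403 mg/L.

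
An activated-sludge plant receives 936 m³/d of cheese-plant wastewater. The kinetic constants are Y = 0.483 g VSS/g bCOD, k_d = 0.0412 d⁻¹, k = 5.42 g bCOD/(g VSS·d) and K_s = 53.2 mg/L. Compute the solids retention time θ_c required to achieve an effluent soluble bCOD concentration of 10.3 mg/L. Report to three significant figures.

Specific growth rate at S = 10.3 mg/L: μ = YkS/(K_s+S) = 0.483·5.42·10.3/(53.2+10.3) = 0.4246 d⁻¹.
θ_c = 1/(μ − k_d) = 1/(0.4246 − 0.0412) = 1/0.3834 = 2.608 d.

θ_c ≈ 2.61 d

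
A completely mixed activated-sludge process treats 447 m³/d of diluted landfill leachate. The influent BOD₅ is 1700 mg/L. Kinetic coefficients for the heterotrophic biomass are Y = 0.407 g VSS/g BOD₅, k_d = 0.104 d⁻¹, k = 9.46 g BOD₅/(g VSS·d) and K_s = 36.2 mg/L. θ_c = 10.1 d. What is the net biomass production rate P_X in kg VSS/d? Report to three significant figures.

From the Monod/SRT balance for a CMAS, S = K_s·(1+k_d θ_c)/[θ_c·(Y k − k_d) − 1] = 36.2 × (1 + 0.104 × 10.1) / [10.1 × (0.407 × 9.46 − 0.104) − 1] = 74.22 / 36.84 = 2.015 mg/L.
Y_obs = Y / (1 + k_d θ_c) = 0.407 / (1 + 0.104 × 10.1) = 0.407 / 2.050 = 0.1985.
Q·(S₀ − S) = 447 × (1700 − 2.01) × 10⁻³ = 759.0 kg/d removed.
Net biomass production P_X = Y_obs × Q·(S₀ − S) = 0.1985 × 759.0 = 150.7 kg VSS/d.

P_X ≈ 151 kg VSS/d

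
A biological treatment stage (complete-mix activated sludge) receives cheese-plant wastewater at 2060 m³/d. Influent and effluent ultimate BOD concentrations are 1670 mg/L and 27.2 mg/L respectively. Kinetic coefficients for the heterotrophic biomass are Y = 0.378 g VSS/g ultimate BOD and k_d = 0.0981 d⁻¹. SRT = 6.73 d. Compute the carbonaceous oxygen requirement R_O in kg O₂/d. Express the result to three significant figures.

The observed yield is Y_obs = Y/(1 + k_d·θ_c) = 0.378 / (1 + 0.0981 × 6.73) = 0.378 / 1.660 = 0.2277 g VSS per g ultimate BOD removed.
ΔS = 1670 − 27.2 = 1643 mg/L, so the substrate removal rate is 2060 × 1643/1000 = 3384 kg ultimate BOD/d.
Biomass synthesised: P_X = Y_obs × 3384 = 770.5 kg VSS/d.
Carbonaceous O₂ demand = substrate oxidised − cell-mass equivalent = 3384 − 1.42 × 770.5 = 2290 kg O₂/d.

R_O ≈ 2290 kg O₂/d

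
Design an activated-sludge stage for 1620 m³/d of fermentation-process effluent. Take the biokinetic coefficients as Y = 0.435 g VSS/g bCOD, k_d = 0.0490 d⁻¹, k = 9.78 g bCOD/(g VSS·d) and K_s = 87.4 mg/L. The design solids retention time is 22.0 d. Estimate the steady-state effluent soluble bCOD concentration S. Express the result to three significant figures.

S ≈ 1.98 mg/L

From the Monod/SRT balance for a CMAS, S = K_s·(1+k_d θ_c)/[θ_c·(Y k − k_d) − 1] = 87.4 × (1 + 0.0490 × 22.0) / [22.0 × (0.435 × 9.78 − 0.0490) − 1] = 181.6 / 91.52 = 1.985 mg/L.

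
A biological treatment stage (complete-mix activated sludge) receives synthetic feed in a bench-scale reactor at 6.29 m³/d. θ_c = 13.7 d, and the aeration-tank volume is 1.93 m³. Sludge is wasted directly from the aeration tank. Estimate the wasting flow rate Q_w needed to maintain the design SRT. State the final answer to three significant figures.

Wasting from the aeration tank: Q_w = V / θ_c = 1.930 / 13.7 = 0.1409 m³/d.

Q_w ≈ 0.141 m³/d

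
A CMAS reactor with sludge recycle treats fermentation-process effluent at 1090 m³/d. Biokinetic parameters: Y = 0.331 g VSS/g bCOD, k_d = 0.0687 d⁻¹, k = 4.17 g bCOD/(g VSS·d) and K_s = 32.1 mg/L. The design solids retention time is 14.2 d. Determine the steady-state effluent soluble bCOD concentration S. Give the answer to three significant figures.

S ≈ 3.60 mg/L

Effluent substrate depends only on kinetics and SRT: S = K_s(1 + k_d θ_c) / [θ_c(Yk − k_d) − 1] = 32.1 × (1 + 0.0687 × 14.2) / [14.2 × (0.331 × 4.17 − 0.0687) − 1] = 63.41 / 17.62 = 3.598 mg/L.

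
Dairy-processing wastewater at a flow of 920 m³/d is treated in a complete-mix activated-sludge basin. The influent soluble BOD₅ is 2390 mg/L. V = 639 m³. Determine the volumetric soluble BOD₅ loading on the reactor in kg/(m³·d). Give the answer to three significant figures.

Applied soluble BOD₅ load per unit volume = Q·S₀/V = (920 × 2390/1000)/639.0 = 3.441 kg soluble BOD₅·m⁻³·d⁻¹.

L_v ≈ 3.44 kg soluble BOD₅/(m³·d)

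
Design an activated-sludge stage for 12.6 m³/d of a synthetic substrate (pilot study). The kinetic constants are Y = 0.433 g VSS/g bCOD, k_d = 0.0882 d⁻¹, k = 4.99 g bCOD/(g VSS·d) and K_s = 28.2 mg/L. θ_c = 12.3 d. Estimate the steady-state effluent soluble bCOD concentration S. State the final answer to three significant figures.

For a completely mixed reactor with recycle the Lawrence–McCarty relation gives S = K_s·(1 + k_d·θ_c) / [θ_c·(Y·k − k_d) − 1] = 28.2 × (1 + 0.0882 × 12.3) / [12.3 × (0.433 × 4.99 − 0.0882) − 1] = 58.79 / 24.49 = 2.401 mg/L.

S ≈ 2.40 mg/L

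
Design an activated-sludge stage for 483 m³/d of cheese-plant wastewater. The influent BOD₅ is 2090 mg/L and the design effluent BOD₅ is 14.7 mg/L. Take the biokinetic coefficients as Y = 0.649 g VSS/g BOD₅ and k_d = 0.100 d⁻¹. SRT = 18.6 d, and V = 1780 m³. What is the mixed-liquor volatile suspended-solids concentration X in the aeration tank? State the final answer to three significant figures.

X = Y·Q·ΔS·θ_c / [V·(1 + k_d θ_c)] = 0.649 × 483 × (2090 − 14.7) × 18.6 / [1780 × (1 + 0.100 × 18.6)] = 2377 mg/L.

X ≈ 2380 mg/L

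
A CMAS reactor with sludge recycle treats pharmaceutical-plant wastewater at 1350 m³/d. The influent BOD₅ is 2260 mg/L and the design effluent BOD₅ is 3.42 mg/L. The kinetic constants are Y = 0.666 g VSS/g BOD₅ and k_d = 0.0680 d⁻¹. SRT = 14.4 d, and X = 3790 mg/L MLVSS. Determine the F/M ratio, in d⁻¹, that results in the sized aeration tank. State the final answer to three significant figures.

F/M ≈ 0.207 d⁻¹

Steady-state biomass mass balance: V·X·(1 + k_d·θ_c) = Y·Q·(S₀ − S)·θ_c, so V = 0.666 × 1350 × (2260 − 3.42) × 14.4 / [3790 × (1 + 0.0680 × 14.4)] = 2.92×10^7 / 7501 = 3895 m³.
Food-to-microorganism ratio F/M = Q S₀ / (V X) = 1350 × 2260 / (3895 × 3790) = 0.2067 d⁻¹.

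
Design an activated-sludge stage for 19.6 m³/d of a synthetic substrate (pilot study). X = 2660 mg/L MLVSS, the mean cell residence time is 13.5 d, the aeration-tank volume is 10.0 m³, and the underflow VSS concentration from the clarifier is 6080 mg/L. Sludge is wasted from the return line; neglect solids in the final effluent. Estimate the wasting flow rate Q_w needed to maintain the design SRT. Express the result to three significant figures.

Q_w ≈ 0.324 m³/d

Q_w = (V·X)/(θ_c X_r) = 10.00 × 2660 / (13.5 × 6080) = 0.3241 m³/d.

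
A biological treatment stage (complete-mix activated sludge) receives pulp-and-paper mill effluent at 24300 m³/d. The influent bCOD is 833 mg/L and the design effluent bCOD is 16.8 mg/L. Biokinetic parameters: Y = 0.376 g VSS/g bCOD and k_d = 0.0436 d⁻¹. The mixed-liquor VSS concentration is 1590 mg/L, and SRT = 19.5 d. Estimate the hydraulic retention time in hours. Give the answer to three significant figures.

From the SRT design equation V = Y Q (S₀−S) θ_c / [X (1 + k_d θ_c)] = 0.376 × 24300 × (833 − 16.8) × 19.5 / [1590 × (1 + 0.0436 × 19.5)] = 1.45×10^8 / 2942 = 49432 m³.
HRT = V/Q = 49432 m³ / 24300 m³·d⁻¹ = 2.034 d × 24 = 48.82 h.

τ ≈ 48.8 h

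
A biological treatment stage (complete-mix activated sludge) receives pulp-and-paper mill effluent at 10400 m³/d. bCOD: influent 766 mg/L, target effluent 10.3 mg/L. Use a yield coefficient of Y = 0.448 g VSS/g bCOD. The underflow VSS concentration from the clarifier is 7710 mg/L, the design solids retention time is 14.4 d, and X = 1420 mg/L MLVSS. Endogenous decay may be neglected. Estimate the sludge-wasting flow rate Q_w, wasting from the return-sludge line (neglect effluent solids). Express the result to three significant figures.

Q_w ≈ 457 m³/d

V·X = Y·Q·ΔS·θ_c gives V = 0.448 × 10400 × (766 − 10.3) × 14.4 / 1420 = 35705 m³.
θ_c = V·X/(Q_w·X_r) when wasting from the recycle, so Q_w = V·X/(θ_c·X_r) = 35705 × 1420 / (14.4 × 7710) = 456.7 m³/d.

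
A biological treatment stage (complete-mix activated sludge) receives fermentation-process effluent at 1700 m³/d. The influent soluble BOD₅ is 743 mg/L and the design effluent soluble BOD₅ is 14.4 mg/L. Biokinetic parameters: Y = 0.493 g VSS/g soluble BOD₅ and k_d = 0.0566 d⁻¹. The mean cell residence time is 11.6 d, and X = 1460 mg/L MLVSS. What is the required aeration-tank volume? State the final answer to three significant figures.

V ≈ 2930 m³

Rearranging the biomass balance for a CMAS with decay, V = Y·Q·ΔS·θ_c / [X·(1+k_d θ_c)] = 0.493 × 1700 × (743 − 14.4) × 11.6 / [1460 × (1 + 0.0566 × 11.6)] = 7.08×10^6 / 2419 = 2929 m³.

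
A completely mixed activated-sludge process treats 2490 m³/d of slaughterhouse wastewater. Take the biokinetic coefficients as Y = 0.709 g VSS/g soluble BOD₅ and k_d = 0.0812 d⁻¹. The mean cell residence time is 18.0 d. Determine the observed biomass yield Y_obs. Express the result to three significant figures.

Y_obs ≈ 0.288 g VSS/g soluble BOD₅

Observed yield with endogenous decay: Y_obs = Y / (1 + k_d·θ_c) = 0.709 / (1 + 0.0812 × 18.0) = 0.709 / 2.462 = 0.2880 g VSS/g soluble BOD₅.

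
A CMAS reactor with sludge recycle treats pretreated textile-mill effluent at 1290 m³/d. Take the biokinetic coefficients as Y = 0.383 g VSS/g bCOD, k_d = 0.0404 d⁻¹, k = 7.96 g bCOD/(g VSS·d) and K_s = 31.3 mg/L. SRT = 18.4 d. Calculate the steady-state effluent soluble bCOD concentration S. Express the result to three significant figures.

S ≈ 1.00 mg/L

From the Monod/SRT balance for a CMAS, S = K_s·(1+k_d θ_c)/[θ_c·(Y k − k_d) − 1] = 31.3 × (1 + 0.0404 × 18.4) / [18.4 × (0.383 × 7.96 − 0.0404) − 1] = 54.57 / 54.35 = 1.004 mg/L.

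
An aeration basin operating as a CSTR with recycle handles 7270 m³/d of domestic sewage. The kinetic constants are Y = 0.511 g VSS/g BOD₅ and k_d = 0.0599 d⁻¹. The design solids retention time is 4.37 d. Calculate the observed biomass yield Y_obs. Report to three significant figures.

Observed yield with endogenous decay: Y_obs = Y / (1 + k_d·θ_c) = 0.511 / (1 + 0.0599 × 4.37) = 0.511 / 1.262 = 0.4050 g VSS/g BOD₅.

Y_obs ≈ 0.405 g VSS/g BOD₅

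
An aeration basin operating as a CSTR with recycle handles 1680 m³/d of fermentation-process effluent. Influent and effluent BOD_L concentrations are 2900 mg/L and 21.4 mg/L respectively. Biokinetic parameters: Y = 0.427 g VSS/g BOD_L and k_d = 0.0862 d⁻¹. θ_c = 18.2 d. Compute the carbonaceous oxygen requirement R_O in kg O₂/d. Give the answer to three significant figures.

R_O ≈ 3690 kg O₂/d

Correct the yield for decay: Y_obs = Y/(1 + k_d θ_c) = 0.427 / (1 + 0.0862 × 18.2) = 0.427 / 2.569 = 0.1662.
Mass of BOD_L removed per day: Q(S₀ − S) = 1680 × 2879 g/m³ = 4836 kg/d.
Biomass synthesised: P_X = Y_obs × 4836 = 803.9 kg VSS/d.
R_O = Q·(S₀ − S) − 1.42·P_X = 4836 − 1.42 × 803.9 = 3695 kg O₂/d.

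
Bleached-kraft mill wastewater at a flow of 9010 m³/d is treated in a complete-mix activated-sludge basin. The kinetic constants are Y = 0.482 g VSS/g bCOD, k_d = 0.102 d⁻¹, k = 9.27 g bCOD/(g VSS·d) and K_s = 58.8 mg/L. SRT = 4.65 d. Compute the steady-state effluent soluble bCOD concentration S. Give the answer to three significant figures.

Effluent substrate depends only on kinetics and SRT: S = K_s(1 + k_d θ_c) / [θ_c(Yk − k_d) − 1] = 58.8 × (1 + 0.102 × 4.65) / [4.65 × (0.482 × 9.27 − 0.102) − 1] = 86.69 / 19.30 = 4.491 mg/L.

S ≈ 4.49 mg/L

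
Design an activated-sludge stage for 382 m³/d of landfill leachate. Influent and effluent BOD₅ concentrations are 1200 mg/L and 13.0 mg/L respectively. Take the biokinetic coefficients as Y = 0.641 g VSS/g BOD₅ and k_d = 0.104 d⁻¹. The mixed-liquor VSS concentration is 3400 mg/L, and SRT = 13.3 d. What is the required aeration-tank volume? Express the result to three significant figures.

From the SRT design equation V = Y Q (S₀−S) θ_c / [X (1 + k_d θ_c)] = 0.641 × 382 × (1200 − 13.0) × 13.3 / [3400 × (1 + 0.104 × 13.3)] = 3.87×10^6 / 8103 = 477.1 m³.

V ≈ 477 m³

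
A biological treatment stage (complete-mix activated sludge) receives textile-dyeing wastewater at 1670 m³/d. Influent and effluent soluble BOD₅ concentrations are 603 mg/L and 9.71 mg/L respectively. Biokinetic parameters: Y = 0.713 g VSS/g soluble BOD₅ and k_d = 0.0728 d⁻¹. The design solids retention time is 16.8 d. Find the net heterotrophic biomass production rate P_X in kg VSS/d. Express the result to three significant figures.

Correct the yield for decay: Y_obs = Y/(1 + k_d θ_c) = 0.713 / (1 + 0.0728 × 16.8) = 0.713 / 2.223 = 0.3207.
ΔS = 603 − 9.71 = 593.3 mg/L, so the substrate removal rate is 1670 × 593.3/1000 = 990.8 kg soluble BOD₅/d.
Biomass produced: P_X = Y_obs·Q·ΔS = 0.3207 × 990.8 ≈ 317.8 kg VSS/d.

P_X ≈ 318 kg VSS/d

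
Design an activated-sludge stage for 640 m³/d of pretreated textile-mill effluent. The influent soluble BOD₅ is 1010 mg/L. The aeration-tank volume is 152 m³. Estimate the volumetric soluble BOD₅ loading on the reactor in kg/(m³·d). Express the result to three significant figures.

Volumetric loading L_v = Q·S₀ / V = 640 × 1010 g/m³ / 152.0 m³ = 4253 g/(m³·d) = 4.253 kg soluble BOD₅/(m³·d).

L_v ≈ 4.25 kg soluble BOD₅/(m³·d)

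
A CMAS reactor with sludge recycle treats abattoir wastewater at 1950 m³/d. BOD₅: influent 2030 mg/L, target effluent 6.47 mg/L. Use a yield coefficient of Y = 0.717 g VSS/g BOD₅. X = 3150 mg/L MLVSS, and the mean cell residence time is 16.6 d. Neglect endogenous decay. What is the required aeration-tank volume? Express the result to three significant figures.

V ≈ 14900 m³

With k_d = 0 the design equation reduces to V = Y Q (S₀−S) θ_c / X = 0.717 × 1950 × (2030 − 6.47) × 16.6 / 3150 = 14909 m³.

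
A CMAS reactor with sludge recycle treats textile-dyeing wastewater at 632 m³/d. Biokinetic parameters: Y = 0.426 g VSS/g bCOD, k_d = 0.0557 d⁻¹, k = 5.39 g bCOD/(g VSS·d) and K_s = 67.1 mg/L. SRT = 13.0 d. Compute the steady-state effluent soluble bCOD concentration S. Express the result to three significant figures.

S ≈ 4.11 mg/L

For a completely mixed reactor with recycle the Lawrence–McCarty relation gives S = K_s·(1 + k_d·θ_c) / [θ_c·(Y·k − k_d) − 1] = 67.1 × (1 + 0.0557 × 13.0) / [13.0 × (0.426 × 5.39 − 0.0557) − 1] = 115.7 / 28.13 = 4.113 mg/L.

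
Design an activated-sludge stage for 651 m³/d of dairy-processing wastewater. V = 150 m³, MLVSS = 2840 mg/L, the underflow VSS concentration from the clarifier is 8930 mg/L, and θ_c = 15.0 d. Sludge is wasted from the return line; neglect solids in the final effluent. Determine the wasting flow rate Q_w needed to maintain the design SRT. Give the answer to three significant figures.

Q_w ≈ 3.18 m³/d

Q_w = (V·X)/(θ_c X_r) = 150.0 × 2840 / (15.0 × 8930) = 3.180 m³/d.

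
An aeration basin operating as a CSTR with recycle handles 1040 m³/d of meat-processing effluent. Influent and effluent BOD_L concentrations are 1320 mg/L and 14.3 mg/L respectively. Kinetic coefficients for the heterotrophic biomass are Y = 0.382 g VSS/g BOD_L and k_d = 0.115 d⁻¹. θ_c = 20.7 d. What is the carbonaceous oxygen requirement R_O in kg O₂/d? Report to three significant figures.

R_O ≈ 1140 kg O₂/d

Y_obs = Y / (1 + k_d θ_c) = 0.382 / (1 + 0.115 × 20.7) = 0.382 / 3.381 = 0.1130.
ΔS = 1320 − 14.3 = 1306 mg/L, so the substrate removal rate is 1040 × 1306/1000 = 1358 kg BOD_L/d.
Net sludge production P_X = 0.1130 × 1358 = 153.4 kg VSS/d.
Carbonaceous O₂ demand = substrate oxidised − cell-mass equivalent = 1358 − 1.42 × 153.4 = 1140 kg O₂/d.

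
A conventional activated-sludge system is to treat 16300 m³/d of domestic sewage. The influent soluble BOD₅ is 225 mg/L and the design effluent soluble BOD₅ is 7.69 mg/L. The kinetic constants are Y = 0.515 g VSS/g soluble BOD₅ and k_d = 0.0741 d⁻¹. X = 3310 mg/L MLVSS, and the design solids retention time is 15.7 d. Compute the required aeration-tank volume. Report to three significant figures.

V ≈ 4000 m³

Rearranging the biomass balance for a CMAS with decay, V = Y·Q·ΔS·θ_c / [X·(1+k_d θ_c)] = 0.515 × 16300 × (225 − 7.69) × 15.7 / [3310 × (1 + 0.0741 × 15.7)] = 2.86×10^7 / 7161 = 4000 m³.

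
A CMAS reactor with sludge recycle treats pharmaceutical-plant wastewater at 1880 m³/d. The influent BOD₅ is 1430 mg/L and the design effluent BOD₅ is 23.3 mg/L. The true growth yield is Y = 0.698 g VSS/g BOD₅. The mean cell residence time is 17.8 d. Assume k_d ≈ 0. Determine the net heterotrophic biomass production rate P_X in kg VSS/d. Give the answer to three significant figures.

No decay correction is needed, so Y_obs = Y = 0.698.
ΔS = 1430 − 23.3 = 1407 mg/L, so the substrate removal rate is 1880 × 1407/1000 = 2645 kg BOD₅/d.
Net biomass production P_X = Y_obs × Q·(S₀ − S) = 0.6980 × 2645 = 1846 kg VSS/d.

P_X ≈ 1850 kg VSS/d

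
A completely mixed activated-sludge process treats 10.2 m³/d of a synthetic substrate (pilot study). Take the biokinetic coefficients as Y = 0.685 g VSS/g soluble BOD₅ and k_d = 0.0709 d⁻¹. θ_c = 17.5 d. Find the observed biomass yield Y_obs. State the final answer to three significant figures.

Y_obs ≈ 0.306 g VSS/g soluble BOD₅

The observed yield is Y_obs = Y/(1 + k_d·θ_c) = 0.685 / (1 + 0.0709 × 17.5) = 0.685 / 2.241 = 0.3057 g VSS per g soluble BOD₅ removed.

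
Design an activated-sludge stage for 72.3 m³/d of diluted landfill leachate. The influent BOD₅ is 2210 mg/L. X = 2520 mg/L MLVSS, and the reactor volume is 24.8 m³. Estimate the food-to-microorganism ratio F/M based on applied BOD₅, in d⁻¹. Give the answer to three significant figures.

F/M = Q·S₀ / (V·X) = 72.3 × 2210 / (24.80 × 2520) = 2.557 g BOD₅·(g VSS·d)⁻¹.

F/M ≈ 2.56 d⁻¹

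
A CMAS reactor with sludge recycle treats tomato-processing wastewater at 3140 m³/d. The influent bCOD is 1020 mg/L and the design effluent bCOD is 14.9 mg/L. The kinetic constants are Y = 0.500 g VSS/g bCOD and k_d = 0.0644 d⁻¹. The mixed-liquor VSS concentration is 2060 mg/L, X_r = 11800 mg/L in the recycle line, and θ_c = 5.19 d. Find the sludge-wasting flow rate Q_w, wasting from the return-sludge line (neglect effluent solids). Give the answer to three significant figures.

Q_w ≈ 100 m³/d

Rearranging the biomass balance for a CMAS with decay, V = Y·Q·ΔS·θ_c / [X·(1+k_d θ_c)] = 0.500 × 3140 × (1020 − 14.9) × 5.19 / [2060 × (1 + 0.0644 × 5.19)] = 8.19×10^6 / 2749 = 2980 m³.
Wasting from the return line (neglecting effluent solids): Q_w = V·X / (θ_c·X_r) = 2980 × 2060 / (5.19 × 11800) = 100.2 m³/d.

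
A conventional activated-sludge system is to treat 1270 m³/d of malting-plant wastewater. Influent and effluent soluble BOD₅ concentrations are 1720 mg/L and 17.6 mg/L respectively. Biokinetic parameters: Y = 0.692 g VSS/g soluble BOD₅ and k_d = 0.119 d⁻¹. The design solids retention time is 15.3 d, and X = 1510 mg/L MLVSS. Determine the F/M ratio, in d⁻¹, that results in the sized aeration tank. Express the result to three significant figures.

From the SRT design equation V = Y Q (S₀−S) θ_c / [X (1 + k_d θ_c)] = 0.692 × 1270 × (1720 − 17.6) × 15.3 / [1510 × (1 + 0.119 × 15.3)] = 2.29×10^7 / 4259 = 5374 m³.
F/M = applied load / biomass = Q·S₀/(V·X) = 1270 × 1720 / (5374 × 1510) = 0.2692 d⁻¹.

F/M ≈ 0.269 d⁻¹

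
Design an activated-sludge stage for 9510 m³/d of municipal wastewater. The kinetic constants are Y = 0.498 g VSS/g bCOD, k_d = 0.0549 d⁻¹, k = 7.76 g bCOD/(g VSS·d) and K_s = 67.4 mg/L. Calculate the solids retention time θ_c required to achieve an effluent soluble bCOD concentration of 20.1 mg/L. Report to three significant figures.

θ_c ≈ 1.20 d

From 1/θ_c = Y·k·S/(K_s + S) − k_d: Y·k·S/(K_s+S) = 0.498 × 7.76 × 20.1 / (67.4 + 20.1) = 0.8877 d⁻¹.
θ_c = 1/(μ − k_d) = 1/(0.8877 − 0.0549) = 1/0.8328 = 1.201 d.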